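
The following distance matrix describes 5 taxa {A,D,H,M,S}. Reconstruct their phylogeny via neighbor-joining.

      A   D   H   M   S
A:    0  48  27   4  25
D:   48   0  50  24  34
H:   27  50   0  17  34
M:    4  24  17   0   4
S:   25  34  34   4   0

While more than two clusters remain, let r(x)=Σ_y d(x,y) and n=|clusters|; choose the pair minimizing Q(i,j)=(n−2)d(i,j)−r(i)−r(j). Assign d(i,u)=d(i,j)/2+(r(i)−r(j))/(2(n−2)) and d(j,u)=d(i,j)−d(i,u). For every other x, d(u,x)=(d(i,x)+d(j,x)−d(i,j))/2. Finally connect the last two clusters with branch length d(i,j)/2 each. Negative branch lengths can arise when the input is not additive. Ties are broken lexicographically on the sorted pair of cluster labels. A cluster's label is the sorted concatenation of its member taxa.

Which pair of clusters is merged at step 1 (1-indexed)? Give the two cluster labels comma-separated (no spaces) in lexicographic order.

A,H

iteration 1: select A,H (d=27, Q=-151); attach at lengths (19/2, 35/2); label the merged cluster AH
  updated: d(AH,D)=71/2, d(AH,M)=-3, d(AH,S)=16
iteration 2: select AH,M (d=-3, Q=-159/2); attach at lengths (35/8, -59/8); label the merged cluster AHM
  updated: d(AHM,D)=125/4, d(AHM,S)=23/2
iteration 3: select AHM,D (d=125/4, Q=-307/4); attach at lengths (35/8, 215/8); label the merged cluster ADHM
  updated: d(ADHM,S)=57/8
iteration 4: select ADHM,S (d=57/8); attach at lengths (57/16, 57/16); label the merged cluster ADHMS
final tree: ((((A:19/2,H:35/2):35/8,M:-59/8):35/8,D:215/8):57/16,S:57/16)
total length: 499/8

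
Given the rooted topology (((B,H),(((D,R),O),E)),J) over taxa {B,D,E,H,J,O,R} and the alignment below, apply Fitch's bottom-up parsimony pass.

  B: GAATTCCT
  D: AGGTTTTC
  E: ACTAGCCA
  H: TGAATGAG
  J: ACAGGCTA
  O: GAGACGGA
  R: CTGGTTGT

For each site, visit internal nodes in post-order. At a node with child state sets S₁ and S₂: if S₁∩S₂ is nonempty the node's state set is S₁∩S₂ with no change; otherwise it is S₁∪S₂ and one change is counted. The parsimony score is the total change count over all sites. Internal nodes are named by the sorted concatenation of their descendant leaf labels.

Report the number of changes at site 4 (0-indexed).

BH@0: {G} ∪ {T} = {G,T} (union, +1)
DR@0: {A} ∪ {C} = {A,C} (union, +1)
DOR@0: {A,C} ∪ {G} = {A,C,G} (union, +1)
DEOR@0: {A,C,G} ∩ {A} = {A} (intersection, +0)
BDEHOR@0: {G,T} ∪ {A} = {A,G,T} (union, +1)
BDEHJOR@0: {A,G,T} ∩ {A} = {A} (intersection, +0)
BH@1: {A} ∪ {G} = {A,G} (union, +1)
DR@1: {G} ∪ {T} = {G,T} (union, +1)
DOR@1: {G,T} ∪ {A} = {A,G,T} (union, +1)
DEOR@1: {A,G,T} ∪ {C} = {A,C,G,T} (union, +1)
BDEHOR@1: {A,G} ∩ {A,C,G,T} = {A,G} (intersection, +0)
BDEHJOR@1: {A,G} ∪ {C} = {A,C,G} (union, +1)
BH@2: {A} ∩ {A} = {A} (intersection, +0)
DR@2: {G} ∩ {G} = {G} (intersection, +0)
DOR@2: {G} ∩ {G} = {G} (intersection, +0)
DEOR@2: {G} ∪ {T} = {G,T} (union, +1)
BDEHOR@2: {A} ∪ {G,T} = {A,G,T} (union, +1)
BDEHJOR@2: {A,G,T} ∩ {A} = {A} (intersection, +0)
BH@3: {T} ∪ {A} = {A,T} (union, +1)
DR@3: {T} ∪ {G} = {G,T} (union, +1)
DOR@3: {G,T} ∪ {A} = {A,G,T} (union, +1)
DEOR@3: {A,G,T} ∩ {A} = {A} (intersection, +0)
BDEHOR@3: {A,T} ∩ {A} = {A} (intersection, +0)
BDEHJOR@3: {A} ∪ {G} = {A,G} (union, +1)
BH@4: {T} ∩ {T} = {T} (intersection, +0)
DR@4: {T} ∩ {T} = {T} (intersection, +0)
DOR@4: {T} ∪ {C} = {C,T} (union, +1)
DEOR@4: {C,T} ∪ {G} = {C,G,T} (union, +1)
BDEHOR@4: {T} ∩ {C,G,T} = {T} (intersection, +0)
BDEHJOR@4: {T} ∪ {G} = {G,T} (union, +1)
BH@5: {C} ∪ {G} = {C,G} (union, +1)
DR@5: {T} ∩ {T} = {T} (intersection, +0)
DOR@5: {T} ∪ {G} = {G,T} (union, +1)
DEOR@5: {G,T} ∪ {C} = {C,G,T} (union, +1)
BDEHOR@5: {C,G} ∩ {C,G,T} = {C,G} (intersection, +0)
BDEHJOR@5: {C,G} ∩ {C} = {C} (intersection, +0)
BH@6: {C} ∪ {A} = {A,C} (union, +1)
DR@6: {T} ∪ {G} = {G,T} (union, +1)
DOR@6: {G,T} ∩ {G} = {G} (intersection, +0)
DEOR@6: {G} ∪ {C} = {C,G} (union, +1)
BDEHOR@6: {A,C} ∩ {C,G} = {C} (intersection, +0)
BDEHJOR@6: {C} ∪ {T} = {C,T} (union, +1)
BH@7: {T} ∪ {G} = {G,T} (union, +1)
DR@7: {C} ∪ {T} = {C,T} (union, +1)
DOR@7: {C,T} ∪ {A} = {A,C,T} (union, +1)
DEOR@7: {A,C,T} ∩ {A} = {A} (intersection, +0)
BDEHOR@7: {G,T} ∪ {A} = {A,G,T} (union, +1)
BDEHJOR@7: {A,G,T} ∩ {A} = {A} (intersection, +0)
per-site changes: [4, 5, 2, 4, 3, 3, 4, 4]; total = 29

3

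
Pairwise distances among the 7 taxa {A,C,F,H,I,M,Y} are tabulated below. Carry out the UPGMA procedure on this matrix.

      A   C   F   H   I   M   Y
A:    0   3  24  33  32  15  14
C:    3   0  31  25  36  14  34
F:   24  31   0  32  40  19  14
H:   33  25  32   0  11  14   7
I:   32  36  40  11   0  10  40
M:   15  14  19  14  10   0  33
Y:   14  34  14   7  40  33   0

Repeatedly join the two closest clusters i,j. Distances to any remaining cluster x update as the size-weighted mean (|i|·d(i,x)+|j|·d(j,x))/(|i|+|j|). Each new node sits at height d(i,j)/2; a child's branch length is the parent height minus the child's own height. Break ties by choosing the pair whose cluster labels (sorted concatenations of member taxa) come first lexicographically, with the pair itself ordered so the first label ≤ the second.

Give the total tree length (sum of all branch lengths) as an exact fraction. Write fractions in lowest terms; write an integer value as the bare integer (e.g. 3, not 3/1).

iteration 1: select A,C (d=3); attach at lengths (3/2, 3/2); label the merged cluster AC
  updated: d(AC,F)=55/2, d(AC,H)=29, d(AC,I)=34, d(AC,M)=29/2, d(AC,Y)=24
iteration 2: select H,Y (d=7); attach at lengths (7/2, 7/2); label the merged cluster HY
  updated: d(AC,HY)=53/2, d(F,HY)=23, d(HY,I)=51/2, d(HY,M)=47/2
iteration 3: select I,M (d=10); attach at lengths (5, 5); label the merged cluster IM
  updated: d(AC,IM)=97/4, d(F,IM)=59/2, d(HY,IM)=49/2
iteration 4: select F,HY (d=23); attach at lengths (23/2, 8); label the merged cluster FHY
  updated: d(AC,FHY)=161/6, d(FHY,IM)=157/6
iteration 5: select AC,IM (d=97/4); attach at lengths (85/8, 57/8); label the merged cluster ACIM
  updated: d(ACIM,FHY)=53/2
iteration 6: select ACIM,FHY (d=53/2); attach at lengths (9/8, 7/4); label the merged cluster ACFHIMY
final tree: (((A:3/2,C:3/2):85/8,(I:5,M:5):57/8):9/8,(F:23/2,(H:7/2,Y:7/2):8):7/4)
total length: 481/8

481/8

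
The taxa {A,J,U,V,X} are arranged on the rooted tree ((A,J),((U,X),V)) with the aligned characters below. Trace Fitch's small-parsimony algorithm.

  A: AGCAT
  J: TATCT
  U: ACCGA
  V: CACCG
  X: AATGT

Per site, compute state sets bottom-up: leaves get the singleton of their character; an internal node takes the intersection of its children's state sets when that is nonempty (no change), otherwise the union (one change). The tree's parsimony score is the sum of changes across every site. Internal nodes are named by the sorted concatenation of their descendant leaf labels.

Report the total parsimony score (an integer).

10

site 0, node AJ: A={A} ∪ J={T} → {A,T} (+1)
site 0, node UX: U={A} ∩ X={A} → {A} (+0)
site 0, node UVX: UX={A} ∪ V={C} → {A,C} (+1)
site 0, node AJUVX: AJ={A,T} ∩ UVX={A,C} → {A} (+0)
site 1, node AJ: A={G} ∪ J={A} → {A,G} (+1)
site 1, node UX: U={C} ∪ X={A} → {A,C} (+1)
site 1, node UVX: UX={A,C} ∩ V={A} → {A} (+0)
site 1, node AJUVX: AJ={A,G} ∩ UVX={A} → {A} (+0)
site 2, node AJ: A={C} ∪ J={T} → {C,T} (+1)
site 2, node UX: U={C} ∪ X={T} → {C,T} (+1)
site 2, node UVX: UX={C,T} ∩ V={C} → {C} (+0)
site 2, node AJUVX: AJ={C,T} ∩ UVX={C} → {C} (+0)
site 3, node AJ: A={A} ∪ J={C} → {A,C} (+1)
site 3, node UX: U={G} ∩ X={G} → {G} (+0)
site 3, node UVX: UX={G} ∪ V={C} → {C,G} (+1)
site 3, node AJUVX: AJ={A,C} ∩ UVX={C,G} → {C} (+0)
site 4, node AJ: A={T} ∩ J={T} → {T} (+0)
site 4, node UX: U={A} ∪ X={T} → {A,T} (+1)
site 4, node UVX: UX={A,T} ∪ V={G} → {A,G,T} (+1)
site 4, node AJUVX: AJ={T} ∩ UVX={A,G,T} → {T} (+0)
per-site changes: [2, 2, 2, 2, 2]; total = 10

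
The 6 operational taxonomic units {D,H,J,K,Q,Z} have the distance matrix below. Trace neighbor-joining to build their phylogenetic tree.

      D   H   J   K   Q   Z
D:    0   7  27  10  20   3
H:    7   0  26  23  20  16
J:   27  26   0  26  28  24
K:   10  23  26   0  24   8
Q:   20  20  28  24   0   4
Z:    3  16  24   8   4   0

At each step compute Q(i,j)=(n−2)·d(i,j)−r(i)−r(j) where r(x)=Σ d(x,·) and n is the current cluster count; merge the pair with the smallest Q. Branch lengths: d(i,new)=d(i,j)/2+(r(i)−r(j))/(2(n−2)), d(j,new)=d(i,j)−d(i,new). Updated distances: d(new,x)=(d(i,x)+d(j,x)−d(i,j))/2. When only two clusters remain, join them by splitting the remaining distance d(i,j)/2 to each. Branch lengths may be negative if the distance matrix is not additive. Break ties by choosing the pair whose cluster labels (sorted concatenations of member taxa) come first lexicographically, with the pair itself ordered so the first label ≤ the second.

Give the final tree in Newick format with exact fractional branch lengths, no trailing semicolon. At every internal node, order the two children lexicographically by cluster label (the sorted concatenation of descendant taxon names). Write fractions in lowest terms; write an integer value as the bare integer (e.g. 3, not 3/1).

((((D:5/12,H:79/12):33/8,(Q:57/8,Z:-25/8):41/8):7/8,J:18):4,K:4)

1. join Q+Z (d=4, Q=-135) ⇒ QZ; edges |Q|=57/8, |Z|=-25/8
  updated: d(D,QZ)=19/2, d(H,QZ)=16, d(J,QZ)=24, d(K,QZ)=14
2. join D+H (d=7, Q=-209/2) ⇒ DH; edges |D|=5/12, |H|=79/12
  updated: d(DH,J)=23, d(DH,K)=13, d(DH,QZ)=37/4
3. join DH+QZ (d=37/4, Q=-74) ⇒ DHQZ; edges |DH|=33/8, |QZ|=41/8
  updated: d(DHQZ,J)=151/8, d(DHQZ,K)=71/8
4. join DHQZ+J (d=151/8, Q=-215/4) ⇒ DHJQZ; edges |DHQZ|=7/8, |J|=18
  updated: d(DHJQZ,K)=8
5. join DHJQZ+K (d=8) ⇒ DHJKQZ; edges |DHJQZ|=4, |K|=4
final tree: ((((D:5/12,H:79/12):33/8,(Q:57/8,Z:-25/8):41/8):7/8,J:18):4,K:4)
total length: 377/8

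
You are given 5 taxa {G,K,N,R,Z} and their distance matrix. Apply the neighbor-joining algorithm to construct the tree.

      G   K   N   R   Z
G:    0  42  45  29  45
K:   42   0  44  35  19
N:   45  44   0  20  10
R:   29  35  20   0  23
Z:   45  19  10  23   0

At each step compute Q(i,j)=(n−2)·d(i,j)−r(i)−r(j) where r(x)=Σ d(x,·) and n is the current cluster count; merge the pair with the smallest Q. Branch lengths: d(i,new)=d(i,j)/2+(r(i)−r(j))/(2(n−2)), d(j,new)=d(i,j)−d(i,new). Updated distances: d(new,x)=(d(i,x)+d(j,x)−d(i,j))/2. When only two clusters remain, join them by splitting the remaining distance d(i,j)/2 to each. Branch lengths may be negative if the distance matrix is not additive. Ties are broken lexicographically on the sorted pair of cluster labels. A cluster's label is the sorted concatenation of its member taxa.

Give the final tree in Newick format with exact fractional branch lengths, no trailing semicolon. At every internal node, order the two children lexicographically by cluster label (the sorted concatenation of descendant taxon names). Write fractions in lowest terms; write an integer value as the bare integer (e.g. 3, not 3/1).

(((G:177/8,R:55/8):45/8,K:147/8):65/16,(N:26/3,Z:4/3):65/16)

iteration 1: select N,Z (d=10, Q=-186); attach at lengths (26/3, 4/3); label the merged cluster NZ
  updated: d(G,NZ)=40, d(K,NZ)=53/2, d(NZ,R)=33/2
iteration 2: select G,R (d=29, Q=-267/2); attach at lengths (177/8, 55/8); label the merged cluster GR
  updated: d(GR,K)=24, d(GR,NZ)=55/4
iteration 3: select GR,K (d=24, Q=-257/4); attach at lengths (45/8, 147/8); label the merged cluster GKR
  updated: d(GKR,NZ)=65/8
iteration 4: select GKR,NZ (d=65/8); attach at lengths (65/16, 65/16); label the merged cluster GKNRZ
final tree: (((G:177/8,R:55/8):45/8,K:147/8):65/16,(N:26/3,Z:4/3):65/16)
total length: 569/8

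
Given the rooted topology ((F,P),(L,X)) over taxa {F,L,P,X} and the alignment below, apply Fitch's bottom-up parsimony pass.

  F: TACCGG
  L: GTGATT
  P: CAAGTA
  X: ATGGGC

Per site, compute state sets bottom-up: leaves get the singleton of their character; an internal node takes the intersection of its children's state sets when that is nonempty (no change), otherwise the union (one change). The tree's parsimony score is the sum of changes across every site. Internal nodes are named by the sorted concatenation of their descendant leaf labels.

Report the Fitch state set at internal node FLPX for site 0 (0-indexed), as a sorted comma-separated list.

A,C,G,T

site 0, node FP: F={T} ∪ P={C} → {C,T} (+1)
site 0, node LX: L={G} ∪ X={A} → {A,G} (+1)
site 0, node FLPX: FP={C,T} ∪ LX={A,G} → {A,C,G,T} (+1)
site 1, node FP: F={A} ∩ P={A} → {A} (+0)
site 1, node LX: L={T} ∩ X={T} → {T} (+0)
site 1, node FLPX: FP={A} ∪ LX={T} → {A,T} (+1)
site 2, node FP: F={C} ∪ P={A} → {A,C} (+1)
site 2, node LX: L={G} ∩ X={G} → {G} (+0)
site 2, node FLPX: FP={A,C} ∪ LX={G} → {A,C,G} (+1)
site 3, node FP: F={C} ∪ P={G} → {C,G} (+1)
site 3, node LX: L={A} ∪ X={G} → {A,G} (+1)
site 3, node FLPX: FP={C,G} ∩ LX={A,G} → {G} (+0)
site 4, node FP: F={G} ∪ P={T} → {G,T} (+1)
site 4, node LX: L={T} ∪ X={G} → {G,T} (+1)
site 4, node FLPX: FP={G,T} ∩ LX={G,T} → {G,T} (+0)
site 5, node FP: F={G} ∪ P={A} → {A,G} (+1)
site 5, node LX: L={T} ∪ X={C} → {C,T} (+1)
site 5, node FLPX: FP={A,G} ∪ LX={C,T} → {A,C,G,T} (+1)
per-site changes: [3, 1, 2, 2, 2, 3]; total = 13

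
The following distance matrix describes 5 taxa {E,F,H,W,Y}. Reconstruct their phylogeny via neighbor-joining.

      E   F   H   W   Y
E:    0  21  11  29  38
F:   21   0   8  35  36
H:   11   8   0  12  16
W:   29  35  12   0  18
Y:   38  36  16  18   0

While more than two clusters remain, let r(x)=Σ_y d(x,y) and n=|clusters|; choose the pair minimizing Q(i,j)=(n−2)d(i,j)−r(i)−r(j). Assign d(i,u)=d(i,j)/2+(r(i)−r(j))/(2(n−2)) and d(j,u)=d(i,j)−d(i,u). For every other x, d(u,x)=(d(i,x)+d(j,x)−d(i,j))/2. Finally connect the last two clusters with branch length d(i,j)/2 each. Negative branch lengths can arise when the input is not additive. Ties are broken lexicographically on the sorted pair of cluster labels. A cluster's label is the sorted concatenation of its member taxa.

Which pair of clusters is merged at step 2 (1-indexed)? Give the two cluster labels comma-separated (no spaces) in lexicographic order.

1. join W+Y (d=18, Q=-148) ⇒ WY; edges |W|=20/3, |Y|=34/3
  updated: d(E,WY)=49/2, d(F,WY)=53/2, d(H,WY)=5
2. join E+F (d=21, Q=-70) ⇒ EF; edges |E|=43/4, |F|=41/4
  updated: d(EF,H)=-1, d(EF,WY)=15
3. join EF+H (d=-1, Q=-19) ⇒ EFH; edges |EF|=9/2, |H|=-11/2
  updated: d(EFH,WY)=21/2
4. join EFH+WY (d=21/2) ⇒ EFHWY; edges |EFH|=21/4, |WY|=21/4
final tree: (((E:43/4,F:41/4):9/2,H:-11/2):21/4,(W:20/3,Y:34/3):21/4)
total length: 97/2

E,F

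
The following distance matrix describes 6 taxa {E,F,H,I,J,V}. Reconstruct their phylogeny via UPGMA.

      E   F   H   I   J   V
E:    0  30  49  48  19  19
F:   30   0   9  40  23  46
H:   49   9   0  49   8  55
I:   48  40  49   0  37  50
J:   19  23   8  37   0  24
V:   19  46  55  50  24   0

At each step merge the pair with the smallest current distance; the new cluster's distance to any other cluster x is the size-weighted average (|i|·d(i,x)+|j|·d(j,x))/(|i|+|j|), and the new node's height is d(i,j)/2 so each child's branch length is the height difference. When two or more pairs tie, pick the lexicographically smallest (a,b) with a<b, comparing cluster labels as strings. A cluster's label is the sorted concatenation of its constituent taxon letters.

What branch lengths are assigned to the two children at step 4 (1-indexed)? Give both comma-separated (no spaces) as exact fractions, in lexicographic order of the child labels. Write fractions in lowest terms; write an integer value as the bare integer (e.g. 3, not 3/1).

109/12,127/12

1. join H+J (d=8) ⇒ HJ; edges |H|=4, |J|=4
  updated: d(E,HJ)=34, d(F,HJ)=16, d(HJ,I)=43, d(HJ,V)=79/2
2. join F+HJ (d=16) ⇒ FHJ; edges |F|=8, |HJ|=4
  updated: d(E,FHJ)=98/3, d(FHJ,I)=42, d(FHJ,V)=125/3
3. join E+V (d=19) ⇒ EV; edges |E|=19/2, |V|=19/2
  updated: d(EV,FHJ)=223/6, d(EV,I)=49
4. join EV+FHJ (d=223/6) ⇒ EFHJV; edges |EV|=109/12, |FHJ|=127/12
  updated: d(EFHJV,I)=224/5
5. join EFHJV+I (d=224/5) ⇒ EFHIJV; edges |EFHJV|=229/60, |I|=112/5
final tree: (((E:19/2,V:19/2):109/12,(F:8,(H:4,J:4):4):127/12):229/60,I:112/5)
total length: 5093/60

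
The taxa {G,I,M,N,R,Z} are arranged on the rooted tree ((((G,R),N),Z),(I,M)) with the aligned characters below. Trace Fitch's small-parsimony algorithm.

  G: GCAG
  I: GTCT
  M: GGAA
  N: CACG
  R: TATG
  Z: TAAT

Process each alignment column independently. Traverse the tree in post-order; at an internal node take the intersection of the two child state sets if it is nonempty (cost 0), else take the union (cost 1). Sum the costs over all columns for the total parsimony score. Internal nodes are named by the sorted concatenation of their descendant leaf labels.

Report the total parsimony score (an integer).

11

GR@0: {G} ∪ {T} = {G,T} (union, +1)
GNR@0: {G,T} ∪ {C} = {C,G,T} (union, +1)
GNRZ@0: {C,G,T} ∩ {T} = {T} (intersection, +0)
IM@0: {G} ∩ {G} = {G} (intersection, +0)
GIMNRZ@0: {T} ∪ {G} = {G,T} (union, +1)
GR@1: {C} ∪ {A} = {A,C} (union, +1)
GNR@1: {A,C} ∩ {A} = {A} (intersection, +0)
GNRZ@1: {A} ∩ {A} = {A} (intersection, +0)
IM@1: {T} ∪ {G} = {G,T} (union, +1)
GIMNRZ@1: {A} ∪ {G,T} = {A,G,T} (union, +1)
GR@2: {A} ∪ {T} = {A,T} (union, +1)
GNR@2: {A,T} ∪ {C} = {A,C,T} (union, +1)
GNRZ@2: {A,C,T} ∩ {A} = {A} (intersection, +0)
IM@2: {C} ∪ {A} = {A,C} (union, +1)
GIMNRZ@2: {A} ∩ {A,C} = {A} (intersection, +0)
GR@3: {G} ∩ {G} = {G} (intersection, +0)
GNR@3: {G} ∩ {G} = {G} (intersection, +0)
GNRZ@3: {G} ∪ {T} = {G,T} (union, +1)
IM@3: {T} ∪ {A} = {A,T} (union, +1)
GIMNRZ@3: {G,T} ∩ {A,T} = {T} (intersection, +0)
per-site changes: [3, 3, 3, 2]; total = 11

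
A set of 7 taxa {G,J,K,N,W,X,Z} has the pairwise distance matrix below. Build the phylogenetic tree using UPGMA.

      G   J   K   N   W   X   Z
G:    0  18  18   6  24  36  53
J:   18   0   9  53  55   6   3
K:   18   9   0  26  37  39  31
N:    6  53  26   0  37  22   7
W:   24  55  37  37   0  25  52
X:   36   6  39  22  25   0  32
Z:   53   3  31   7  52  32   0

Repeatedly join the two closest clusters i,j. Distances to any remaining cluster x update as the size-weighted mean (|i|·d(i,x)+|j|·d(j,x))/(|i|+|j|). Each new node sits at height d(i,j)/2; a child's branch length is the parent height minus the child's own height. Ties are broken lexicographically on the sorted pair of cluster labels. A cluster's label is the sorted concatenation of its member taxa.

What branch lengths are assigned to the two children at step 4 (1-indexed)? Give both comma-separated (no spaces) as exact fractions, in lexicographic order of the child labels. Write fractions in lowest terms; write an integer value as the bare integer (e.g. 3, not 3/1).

1. join J+Z (d=3) ⇒ JZ; edges |J|=3/2, |Z|=3/2
  updated: d(G,JZ)=71/2, d(JZ,K)=20, d(JZ,N)=30, d(JZ,W)=107/2, d(JZ,X)=19
2. join G+N (d=6) ⇒ GN; edges |G|=3, |N|=3
  updated: d(GN,JZ)=131/4, d(GN,K)=22, d(GN,W)=61/2, d(GN,X)=29
3. join JZ+X (d=19) ⇒ JXZ; edges |JZ|=8, |X|=19/2
  updated: d(GN,JXZ)=63/2, d(JXZ,K)=79/3, d(JXZ,W)=44
4. join GN+K (d=22) ⇒ GKN; edges |GN|=8, |K|=11
  updated: d(GKN,JXZ)=268/9, d(GKN,W)=98/3
5. join GKN+JXZ (d=268/9) ⇒ GJKNXZ; edges |GKN|=35/9, |JXZ|=97/18
  updated: d(GJKNXZ,W)=115/3
6. join GJKNXZ+W (d=115/3) ⇒ GJKNWXZ; edges |GJKNXZ|=77/18, |W|=115/6
final tree: ((((G:3,N:3):8,K:11):35/9,((J:3/2,Z:3/2):8,X:19/2):97/18):77/18,W:115/6)
total length: 704/9

8,11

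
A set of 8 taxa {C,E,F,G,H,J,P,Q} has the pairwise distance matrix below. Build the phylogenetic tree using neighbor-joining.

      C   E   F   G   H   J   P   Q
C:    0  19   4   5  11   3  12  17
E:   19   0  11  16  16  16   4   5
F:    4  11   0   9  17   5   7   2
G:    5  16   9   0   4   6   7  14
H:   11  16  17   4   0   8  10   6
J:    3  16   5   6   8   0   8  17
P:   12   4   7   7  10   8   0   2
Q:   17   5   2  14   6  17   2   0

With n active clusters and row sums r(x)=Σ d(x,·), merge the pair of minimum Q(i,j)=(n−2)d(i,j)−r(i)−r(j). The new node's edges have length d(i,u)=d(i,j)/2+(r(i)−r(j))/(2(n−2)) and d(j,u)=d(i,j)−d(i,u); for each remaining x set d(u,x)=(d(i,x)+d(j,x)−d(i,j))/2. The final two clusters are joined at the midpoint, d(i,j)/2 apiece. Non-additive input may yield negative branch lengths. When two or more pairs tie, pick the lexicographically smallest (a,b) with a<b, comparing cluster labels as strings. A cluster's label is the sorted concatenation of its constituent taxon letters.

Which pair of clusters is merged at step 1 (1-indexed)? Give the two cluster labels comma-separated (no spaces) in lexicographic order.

1. join E+Q (d=5, Q=-120) ⇒ EQ; edges |E|=9/2, |Q|=1/2
  updated: d(C,EQ)=31/2, d(EQ,F)=4, d(EQ,G)=25/2, d(EQ,H)=17/2, d(EQ,J)=14, d(EQ,P)=1/2
2. join EQ+P (d=1/2, Q=-97) ⇒ EPQ; edges |EQ|=13/10, |P|=-4/5
  updated: d(C,EPQ)=27/2, d(EPQ,F)=21/4, d(EPQ,G)=19/2, d(EPQ,H)=9, d(EPQ,J)=43/4
3. join EPQ+F (d=21/4, Q=-269/4) ⇒ EFPQ; edges |EPQ|=115/32, |F|=53/32
  updated: d(C,EFPQ)=49/8, d(EFPQ,G)=53/8, d(EFPQ,H)=83/8, d(EFPQ,J)=21/4
4. join G+H (d=4, Q=-43) ⇒ GH; edges |G|=1/24, |H|=95/24
  updated: d(C,GH)=6, d(EFPQ,GH)=13/2, d(GH,J)=5
5. join C+J (d=3, Q=-179/8) ⇒ CJ; edges |C|=63/32, |J|=33/32
  updated: d(CJ,EFPQ)=67/16, d(CJ,GH)=4
6. join CJ+EFPQ (d=67/16, Q=-235/16) ⇒ CEFJPQ; edges |CJ|=27/32, |EFPQ|=107/32
  updated: d(CEFJPQ,GH)=101/32
7. join CEFJPQ+GH (d=101/32) ⇒ CEFGHJPQ; edges |CEFJPQ|=101/64, |GH|=101/64
final tree: (((C:63/32,J:33/32):27/32,(((E:9/2,Q:1/2):13/10,P:-4/5):115/32,F:53/32):107/32):101/64,(G:1/24,H:95/24):101/64)
total length: 803/32

E,Q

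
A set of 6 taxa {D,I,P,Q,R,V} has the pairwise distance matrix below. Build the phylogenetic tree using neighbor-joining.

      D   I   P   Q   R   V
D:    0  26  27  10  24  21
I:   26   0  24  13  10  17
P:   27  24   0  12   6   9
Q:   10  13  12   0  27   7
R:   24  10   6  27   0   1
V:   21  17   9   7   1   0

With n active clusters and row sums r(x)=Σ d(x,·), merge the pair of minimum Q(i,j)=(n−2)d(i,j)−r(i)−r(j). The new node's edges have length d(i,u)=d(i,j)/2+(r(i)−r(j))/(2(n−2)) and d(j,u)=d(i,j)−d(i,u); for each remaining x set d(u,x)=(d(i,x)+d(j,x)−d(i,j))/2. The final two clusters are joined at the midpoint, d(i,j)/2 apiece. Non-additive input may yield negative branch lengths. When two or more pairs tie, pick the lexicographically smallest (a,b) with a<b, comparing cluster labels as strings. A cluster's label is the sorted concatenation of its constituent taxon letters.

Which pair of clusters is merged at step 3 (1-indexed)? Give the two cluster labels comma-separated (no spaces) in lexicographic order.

step 1: merge (D,Q) at d=10, Q=-137; branch lengths D→79/8, Q→1/8; new cluster DQ
  updated: d(DQ,I)=29/2, d(DQ,P)=29/2, d(DQ,R)=41/2, d(DQ,V)=9
step 2: merge (DQ,I) at d=29/2, Q=-161/2; branch lengths DQ→73/12, I→101/12; new cluster DIQ
  updated: d(DIQ,P)=12, d(DIQ,R)=8, d(DIQ,V)=23/4
step 3: merge (DIQ,V) at d=23/4, Q=-30; branch lengths DIQ→43/8, V→3/8; new cluster DIQV
  updated: d(DIQV,P)=61/8, d(DIQV,R)=13/8
step 4: merge (DIQV,P) at d=61/8, Q=-61/4; branch lengths DIQV→13/8, P→6; new cluster DIPQV
  updated: d(DIPQV,R)=0
step 5: merge (DIPQV,R) at d=0; branch lengths DIPQV→0, R→0; new cluster DIPQRV
final tree: (((((D:79/8,Q:1/8):73/12,I:101/12):43/8,V:3/8):13/8,P:6):0,R:0)
total length: 303/8

DIQ,V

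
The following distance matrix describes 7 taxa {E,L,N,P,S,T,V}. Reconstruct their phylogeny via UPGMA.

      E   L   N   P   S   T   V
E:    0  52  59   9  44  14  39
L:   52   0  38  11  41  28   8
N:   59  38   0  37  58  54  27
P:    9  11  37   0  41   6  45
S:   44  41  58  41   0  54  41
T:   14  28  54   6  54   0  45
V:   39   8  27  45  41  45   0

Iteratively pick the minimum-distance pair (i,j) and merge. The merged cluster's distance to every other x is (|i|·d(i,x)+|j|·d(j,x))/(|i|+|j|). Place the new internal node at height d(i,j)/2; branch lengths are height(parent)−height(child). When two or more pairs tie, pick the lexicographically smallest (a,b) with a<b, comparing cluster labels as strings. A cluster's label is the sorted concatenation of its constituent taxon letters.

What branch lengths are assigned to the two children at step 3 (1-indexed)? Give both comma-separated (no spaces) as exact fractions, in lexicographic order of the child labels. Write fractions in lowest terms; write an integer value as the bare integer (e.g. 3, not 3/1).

23/4,11/4

step 1: merge (P,T) at d=6; branch lengths P→3, T→3; new cluster PT
  updated: d(E,PT)=23/2, d(L,PT)=39/2, d(N,PT)=91/2, d(PT,S)=95/2, d(PT,V)=45
step 2: merge (L,V) at d=8; branch lengths L→4, V→4; new cluster LV
  updated: d(E,LV)=91/2, d(LV,N)=65/2, d(LV,PT)=129/4, d(LV,S)=41
step 3: merge (E,PT) at d=23/2; branch lengths E→23/4, PT→11/4; new cluster EPT
  updated: d(EPT,LV)=110/3, d(EPT,N)=50, d(EPT,S)=139/3
step 4: merge (LV,N) at d=65/2; branch lengths LV→49/4, N→65/4; new cluster LNV
  updated: d(EPT,LNV)=370/9, d(LNV,S)=140/3
step 5: merge (EPT,LNV) at d=370/9; branch lengths EPT→533/36, LNV→155/36; new cluster ELNPTV
  updated: d(ELNPTV,S)=93/2
step 6: merge (ELNPTV,S) at d=93/2; branch lengths ELNPTV→97/36, S→93/4; new cluster ELNPSTV
final tree: (((E:23/4,(P:3,T:3):11/4):533/36,((L:4,V:4):49/4,N:65/4):155/36):97/36,S:93/4)
total length: 1729/18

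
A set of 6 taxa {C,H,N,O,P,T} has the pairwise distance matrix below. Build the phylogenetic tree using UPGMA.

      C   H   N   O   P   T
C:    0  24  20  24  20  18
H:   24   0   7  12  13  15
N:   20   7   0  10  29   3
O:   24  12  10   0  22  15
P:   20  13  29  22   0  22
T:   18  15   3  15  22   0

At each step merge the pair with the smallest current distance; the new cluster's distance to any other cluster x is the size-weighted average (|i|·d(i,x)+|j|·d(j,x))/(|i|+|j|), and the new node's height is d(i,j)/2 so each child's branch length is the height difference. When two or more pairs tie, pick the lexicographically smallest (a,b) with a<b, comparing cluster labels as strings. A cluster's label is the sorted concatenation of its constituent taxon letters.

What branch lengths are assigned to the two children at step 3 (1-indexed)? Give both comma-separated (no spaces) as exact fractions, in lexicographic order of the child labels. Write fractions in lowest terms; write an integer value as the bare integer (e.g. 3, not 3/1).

2/3,37/6

iteration 1: select N,T (d=3); attach at lengths (3/2, 3/2); label the merged cluster NT
  updated: d(C,NT)=19, d(H,NT)=11, d(NT,O)=25/2, d(NT,P)=51/2
iteration 2: select H,NT (d=11); attach at lengths (11/2, 4); label the merged cluster HNT
  updated: d(C,HNT)=62/3, d(HNT,O)=37/3, d(HNT,P)=64/3
iteration 3: select HNT,O (d=37/3); attach at lengths (2/3, 37/6); label the merged cluster HNOT
  updated: d(C,HNOT)=43/2, d(HNOT,P)=43/2
iteration 4: select C,P (d=20); attach at lengths (10, 10); label the merged cluster CP
  updated: d(CP,HNOT)=43/2
iteration 5: select CP,HNOT (d=43/2); attach at lengths (3/4, 55/12); label the merged cluster CHNOPT
final tree: ((C:10,P:10):3/4,((H:11/2,(N:3/2,T:3/2):4):2/3,O:37/6):55/12)
total length: 134/3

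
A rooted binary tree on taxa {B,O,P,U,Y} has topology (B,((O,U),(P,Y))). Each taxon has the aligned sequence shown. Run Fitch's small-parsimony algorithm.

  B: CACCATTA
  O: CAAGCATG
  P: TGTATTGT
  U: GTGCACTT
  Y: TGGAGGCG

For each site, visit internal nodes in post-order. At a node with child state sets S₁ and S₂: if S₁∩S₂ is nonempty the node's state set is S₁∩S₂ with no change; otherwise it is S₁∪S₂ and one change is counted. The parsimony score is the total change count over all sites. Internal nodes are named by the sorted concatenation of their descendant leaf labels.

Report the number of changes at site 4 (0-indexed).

3

site 0, node OU: O={C} ∪ U={G} → {C,G} (+1)
site 0, node PY: P={T} ∩ Y={T} → {T} (+0)
site 0, node OPUY: OU={C,G} ∪ PY={T} → {C,G,T} (+1)
site 0, node BOPUY: B={C} ∩ OPUY={C,G,T} → {C} (+0)
site 1, node OU: O={A} ∪ U={T} → {A,T} (+1)
site 1, node PY: P={G} ∩ Y={G} → {G} (+0)
site 1, node OPUY: OU={A,T} ∪ PY={G} → {A,G,T} (+1)
site 1, node BOPUY: B={A} ∩ OPUY={A,G,T} → {A} (+0)
site 2, node OU: O={A} ∪ U={G} → {A,G} (+1)
site 2, node PY: P={T} ∪ Y={G} → {G,T} (+1)
site 2, node OPUY: OU={A,G} ∩ PY={G,T} → {G} (+0)
site 2, node BOPUY: B={C} ∪ OPUY={G} → {C,G} (+1)
site 3, node OU: O={G} ∪ U={C} → {C,G} (+1)
site 3, node PY: P={A} ∩ Y={A} → {A} (+0)
site 3, node OPUY: OU={C,G} ∪ PY={A} → {A,C,G} (+1)
site 3, node BOPUY: B={C} ∩ OPUY={A,C,G} → {C} (+0)
site 4, node OU: O={C} ∪ U={A} → {A,C} (+1)
site 4, node PY: P={T} ∪ Y={G} → {G,T} (+1)
site 4, node OPUY: OU={A,C} ∪ PY={G,T} → {A,C,G,T} (+1)
site 4, node BOPUY: B={A} ∩ OPUY={A,C,G,T} → {A} (+0)
site 5, node OU: O={A} ∪ U={C} → {A,C} (+1)
site 5, node PY: P={T} ∪ Y={G} → {G,T} (+1)
site 5, node OPUY: OU={A,C} ∪ PY={G,T} → {A,C,G,T} (+1)
site 5, node BOPUY: B={T} ∩ OPUY={A,C,G,T} → {T} (+0)
site 6, node OU: O={T} ∩ U={T} → {T} (+0)
site 6, node PY: P={G} ∪ Y={C} → {C,G} (+1)
site 6, node OPUY: OU={T} ∪ PY={C,G} → {C,G,T} (+1)
site 6, node BOPUY: B={T} ∩ OPUY={C,G,T} → {T} (+0)
site 7, node OU: O={G} ∪ U={T} → {G,T} (+1)
site 7, node PY: P={T} ∪ Y={G} → {G,T} (+1)
site 7, node OPUY: OU={G,T} ∩ PY={G,T} → {G,T} (+0)
site 7, node BOPUY: B={A} ∪ OPUY={G,T} → {A,G,T} (+1)
per-site changes: [2, 2, 3, 2, 3, 3, 2, 3]; total = 20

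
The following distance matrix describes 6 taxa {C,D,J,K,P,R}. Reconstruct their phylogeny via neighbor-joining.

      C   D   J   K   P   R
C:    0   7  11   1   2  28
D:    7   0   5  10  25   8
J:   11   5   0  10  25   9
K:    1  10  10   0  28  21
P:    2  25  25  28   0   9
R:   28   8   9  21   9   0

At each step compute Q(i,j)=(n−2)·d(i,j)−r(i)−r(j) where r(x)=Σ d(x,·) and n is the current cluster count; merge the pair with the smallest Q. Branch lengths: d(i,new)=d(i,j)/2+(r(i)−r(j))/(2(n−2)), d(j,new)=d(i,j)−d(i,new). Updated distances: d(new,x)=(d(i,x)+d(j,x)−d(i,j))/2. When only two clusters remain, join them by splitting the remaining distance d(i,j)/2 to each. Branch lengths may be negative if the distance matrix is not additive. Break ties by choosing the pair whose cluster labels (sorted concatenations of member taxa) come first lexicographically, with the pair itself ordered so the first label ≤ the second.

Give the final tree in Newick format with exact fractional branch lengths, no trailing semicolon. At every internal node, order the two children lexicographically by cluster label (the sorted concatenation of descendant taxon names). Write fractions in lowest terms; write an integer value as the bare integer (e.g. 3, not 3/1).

step 1: merge (C,P) at d=2, Q=-130; branch lengths C→-4, P→6; new cluster CP
  updated: d(CP,D)=15, d(CP,J)=17, d(CP,K)=27/2, d(CP,R)=35/2
step 2: merge (CP,K) at d=27/2, Q=-77; branch lengths CP→49/6, K→16/3; new cluster CKP
  updated: d(CKP,D)=23/4, d(CKP,J)=27/4, d(CKP,R)=25/2
step 3: merge (CKP,D) at d=23/4, Q=-129/4; branch lengths CKP→71/16, D→21/16; new cluster CDKP
  updated: d(CDKP,J)=3, d(CDKP,R)=59/8
step 4: merge (CDKP,J) at d=3, Q=-155/8; branch lengths CDKP→11/16, J→37/16; new cluster CDJKP
  updated: d(CDJKP,R)=107/16
step 5: merge (CDJKP,R) at d=107/16; branch lengths CDJKP→107/32, R→107/32; new cluster CDJKPR
final tree: (((((C:-4,P:6):49/6,K:16/3):71/16,D:21/16):11/16,J:37/16):107/32,R:107/32)
total length: 495/16

(((((C:-4,P:6):49/6,K:16/3):71/16,D:21/16):11/16,J:37/16):107/32,R:107/32)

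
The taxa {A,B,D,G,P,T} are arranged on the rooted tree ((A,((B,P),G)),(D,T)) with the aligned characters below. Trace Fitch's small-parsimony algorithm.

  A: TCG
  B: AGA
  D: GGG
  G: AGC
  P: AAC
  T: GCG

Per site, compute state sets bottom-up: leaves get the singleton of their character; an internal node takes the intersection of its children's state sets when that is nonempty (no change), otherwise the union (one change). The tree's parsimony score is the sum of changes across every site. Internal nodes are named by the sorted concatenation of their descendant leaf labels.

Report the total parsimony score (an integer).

7

[col 0] BP: children B:{A}, P:{A} ∩→ {A}; cost 0
[col 0] BGP: children BP:{A}, G:{A} ∩→ {A}; cost 0
[col 0] ABGP: children A:{T}, BGP:{A} ∪→ {A,T}; cost 1
[col 0] DT: children D:{G}, T:{G} ∩→ {G}; cost 0
[col 0] ABDGPT: children ABGP:{A,T}, DT:{G} ∪→ {A,G,T}; cost 1
[col 1] BP: children B:{G}, P:{A} ∪→ {A,G}; cost 1
[col 1] BGP: children BP:{A,G}, G:{G} ∩→ {G}; cost 0
[col 1] ABGP: children A:{C}, BGP:{G} ∪→ {C,G}; cost 1
[col 1] DT: children D:{G}, T:{C} ∪→ {C,G}; cost 1
[col 1] ABDGPT: children ABGP:{C,G}, DT:{C,G} ∩→ {C,G}; cost 0
[col 2] BP: children B:{A}, P:{C} ∪→ {A,C}; cost 1
[col 2] BGP: children BP:{A,C}, G:{C} ∩→ {C}; cost 0
[col 2] ABGP: children A:{G}, BGP:{C} ∪→ {C,G}; cost 1
[col 2] DT: children D:{G}, T:{G} ∩→ {G}; cost 0
[col 2] ABDGPT: children ABGP:{C,G}, DT:{G} ∩→ {G}; cost 0
per-site changes: [2, 3, 2]; total = 7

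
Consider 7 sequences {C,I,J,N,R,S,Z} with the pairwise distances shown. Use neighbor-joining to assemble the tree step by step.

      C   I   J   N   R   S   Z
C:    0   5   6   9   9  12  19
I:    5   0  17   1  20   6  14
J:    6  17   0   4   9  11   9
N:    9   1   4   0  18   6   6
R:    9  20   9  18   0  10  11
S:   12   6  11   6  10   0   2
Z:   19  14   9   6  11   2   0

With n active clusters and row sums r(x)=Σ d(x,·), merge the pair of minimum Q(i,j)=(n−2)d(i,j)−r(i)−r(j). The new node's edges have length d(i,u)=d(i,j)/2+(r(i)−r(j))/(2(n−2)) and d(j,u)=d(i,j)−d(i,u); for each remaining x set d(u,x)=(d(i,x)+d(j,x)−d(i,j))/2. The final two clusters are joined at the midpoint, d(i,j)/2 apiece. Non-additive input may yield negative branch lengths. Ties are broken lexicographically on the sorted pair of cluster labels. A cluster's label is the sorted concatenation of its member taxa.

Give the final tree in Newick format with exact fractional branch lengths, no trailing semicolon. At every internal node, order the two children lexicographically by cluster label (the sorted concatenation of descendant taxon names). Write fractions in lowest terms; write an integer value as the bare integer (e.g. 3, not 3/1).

1. join I+N (d=1, Q=-102) ⇒ IN; edges |I|=12/5, |N|=-7/5
  updated: d(C,IN)=13/2, d(IN,J)=10, d(IN,R)=37/2, d(IN,S)=11/2, d(IN,Z)=19/2
2. join S+Z (d=2, Q=-83) ⇒ SZ; edges |S|=-1/4, |Z|=9/4
  updated: d(C,SZ)=29/2, d(IN,SZ)=13/2, d(J,SZ)=9, d(R,SZ)=19/2
3. join IN+SZ (d=13/2, Q=-123/2) ⇒ INSZ; edges |IN|=43/12, |SZ|=35/12
  updated: d(C,INSZ)=29/4, d(INSZ,J)=25/4, d(INSZ,R)=43/4
4. join C+R (d=9, Q=-33) ⇒ CR; edges |C|=23/8, |R|=49/8
  updated: d(CR,INSZ)=9/2, d(CR,J)=3
5. join CR+INSZ (d=9/2, Q=-55/4) ⇒ CINRSZ; edges |CR|=5/8, |INSZ|=31/8
  updated: d(CINRSZ,J)=19/8
6. join CINRSZ+J (d=19/8) ⇒ CIJNRSZ; edges |CINRSZ|=19/16, |J|=19/16
final tree: (((C:23/8,R:49/8):5/8,((I:12/5,N:-7/5):43/12,(S:-1/4,Z:9/4):35/12):31/8):19/16,J:19/16)
total length: 203/8

(((C:23/8,R:49/8):5/8,((I:12/5,N:-7/5):43/12,(S:-1/4,Z:9/4):35/12):31/8):19/16,J:19/16)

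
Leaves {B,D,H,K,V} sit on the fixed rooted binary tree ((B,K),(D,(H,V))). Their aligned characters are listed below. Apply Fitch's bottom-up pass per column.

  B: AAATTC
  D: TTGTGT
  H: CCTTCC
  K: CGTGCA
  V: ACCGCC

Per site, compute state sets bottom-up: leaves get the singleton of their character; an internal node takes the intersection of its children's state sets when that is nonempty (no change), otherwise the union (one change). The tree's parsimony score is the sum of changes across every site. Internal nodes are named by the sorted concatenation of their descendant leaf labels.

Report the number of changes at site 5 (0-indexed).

site 0, node BK: B={A} ∪ K={C} → {A,C} (+1)
site 0, node HV: H={C} ∪ V={A} → {A,C} (+1)
site 0, node DHV: D={T} ∪ HV={A,C} → {A,C,T} (+1)
site 0, node BDHKV: BK={A,C} ∩ DHV={A,C,T} → {A,C} (+0)
site 1, node BK: B={A} ∪ K={G} → {A,G} (+1)
site 1, node HV: H={C} ∩ V={C} → {C} (+0)
site 1, node DHV: D={T} ∪ HV={C} → {C,T} (+1)
site 1, node BDHKV: BK={A,G} ∪ DHV={C,T} → {A,C,G,T} (+1)
site 2, node BK: B={A} ∪ K={T} → {A,T} (+1)
site 2, node HV: H={T} ∪ V={C} → {C,T} (+1)
site 2, node DHV: D={G} ∪ HV={C,T} → {C,G,T} (+1)
site 2, node BDHKV: BK={A,T} ∩ DHV={C,G,T} → {T} (+0)
site 3, node BK: B={T} ∪ K={G} → {G,T} (+1)
site 3, node HV: H={T} ∪ V={G} → {G,T} (+1)
site 3, node DHV: D={T} ∩ HV={G,T} → {T} (+0)
site 3, node BDHKV: BK={G,T} ∩ DHV={T} → {T} (+0)
site 4, node BK: B={T} ∪ K={C} → {C,T} (+1)
site 4, node HV: H={C} ∩ V={C} → {C} (+0)
site 4, node DHV: D={G} ∪ HV={C} → {C,G} (+1)
site 4, node BDHKV: BK={C,T} ∩ DHV={C,G} → {C} (+0)
site 5, node BK: B={C} ∪ K={A} → {A,C} (+1)
site 5, node HV: H={C} ∩ V={C} → {C} (+0)
site 5, node DHV: D={T} ∪ HV={C} → {C,T} (+1)
site 5, node BDHKV: BK={A,C} ∩ DHV={C,T} → {C} (+0)
per-site changes: [3, 3, 3, 2, 2, 2]; total = 15

2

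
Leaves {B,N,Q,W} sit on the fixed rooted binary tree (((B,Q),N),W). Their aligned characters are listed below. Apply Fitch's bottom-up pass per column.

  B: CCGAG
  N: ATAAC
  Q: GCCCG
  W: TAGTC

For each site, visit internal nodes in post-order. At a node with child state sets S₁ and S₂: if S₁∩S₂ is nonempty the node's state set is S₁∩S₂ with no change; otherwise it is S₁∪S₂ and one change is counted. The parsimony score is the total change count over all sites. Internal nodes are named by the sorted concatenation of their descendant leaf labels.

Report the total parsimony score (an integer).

10

[col 0] BQ: children B:{C}, Q:{G} ∪→ {C,G}; cost 1
[col 0] BNQ: children BQ:{C,G}, N:{A} ∪→ {A,C,G}; cost 1
[col 0] BNQW: children BNQ:{A,C,G}, W:{T} ∪→ {A,C,G,T}; cost 1
[col 1] BQ: children B:{C}, Q:{C} ∩→ {C}; cost 0
[col 1] BNQ: children BQ:{C}, N:{T} ∪→ {C,T}; cost 1
[col 1] BNQW: children BNQ:{C,T}, W:{A} ∪→ {A,C,T}; cost 1
[col 2] BQ: children B:{G}, Q:{C} ∪→ {C,G}; cost 1
[col 2] BNQ: children BQ:{C,G}, N:{A} ∪→ {A,C,G}; cost 1
[col 2] BNQW: children BNQ:{A,C,G}, W:{G} ∩→ {G}; cost 0
[col 3] BQ: children B:{A}, Q:{C} ∪→ {A,C}; cost 1
[col 3] BNQ: children BQ:{A,C}, N:{A} ∩→ {A}; cost 0
[col 3] BNQW: children BNQ:{A}, W:{T} ∪→ {A,T}; cost 1
[col 4] BQ: children B:{G}, Q:{G} ∩→ {G}; cost 0
[col 4] BNQ: children BQ:{G}, N:{C} ∪→ {C,G}; cost 1
[col 4] BNQW: children BNQ:{C,G}, W:{C} ∩→ {C}; cost 0
per-site changes: [3, 2, 2, 2, 1]; total = 10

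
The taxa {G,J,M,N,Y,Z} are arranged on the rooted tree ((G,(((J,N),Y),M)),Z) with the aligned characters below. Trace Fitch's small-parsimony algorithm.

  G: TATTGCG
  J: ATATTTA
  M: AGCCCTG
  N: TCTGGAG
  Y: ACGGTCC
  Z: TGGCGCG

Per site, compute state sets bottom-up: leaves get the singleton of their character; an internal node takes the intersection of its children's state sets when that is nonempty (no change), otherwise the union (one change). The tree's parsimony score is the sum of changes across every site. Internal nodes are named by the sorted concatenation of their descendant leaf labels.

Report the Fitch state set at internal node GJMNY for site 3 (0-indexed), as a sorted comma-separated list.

C,G,T

[col 0] JN: children J:{A}, N:{T} ∪→ {A,T}; cost 1
[col 0] JNY: children JN:{A,T}, Y:{A} ∩→ {A}; cost 0
[col 0] JMNY: children JNY:{A}, M:{A} ∩→ {A}; cost 0
[col 0] GJMNY: children G:{T}, JMNY:{A} ∪→ {A,T}; cost 1
[col 0] GJMNYZ: children GJMNY:{A,T}, Z:{T} ∩→ {T}; cost 0
[col 1] JN: children J:{T}, N:{C} ∪→ {C,T}; cost 1
[col 1] JNY: children JN:{C,T}, Y:{C} ∩→ {C}; cost 0
[col 1] JMNY: children JNY:{C}, M:{G} ∪→ {C,G}; cost 1
[col 1] GJMNY: children G:{A}, JMNY:{C,G} ∪→ {A,C,G}; cost 1
[col 1] GJMNYZ: children GJMNY:{A,C,G}, Z:{G} ∩→ {G}; cost 0
[col 2] JN: children J:{A}, N:{T} ∪→ {A,T}; cost 1
[col 2] JNY: children JN:{A,T}, Y:{G} ∪→ {A,G,T}; cost 1
[col 2] JMNY: children JNY:{A,G,T}, M:{C} ∪→ {A,C,G,T}; cost 1
[col 2] GJMNY: children G:{T}, JMNY:{A,C,G,T} ∩→ {T}; cost 0
[col 2] GJMNYZ: children GJMNY:{T}, Z:{G} ∪→ {G,T}; cost 1
[col 3] JN: children J:{T}, N:{G} ∪→ {G,T}; cost 1
[col 3] JNY: children JN:{G,T}, Y:{G} ∩→ {G}; cost 0
[col 3] JMNY: children JNY:{G}, M:{C} ∪→ {C,G}; cost 1
[col 3] GJMNY: children G:{T}, JMNY:{C,G} ∪→ {C,G,T}; cost 1
[col 3] GJMNYZ: children GJMNY:{C,G,T}, Z:{C} ∩→ {C}; cost 0
[col 4] JN: children J:{T}, N:{G} ∪→ {G,T}; cost 1
[col 4] JNY: children JN:{G,T}, Y:{T} ∩→ {T}; cost 0
[col 4] JMNY: children JNY:{T}, M:{C} ∪→ {C,T}; cost 1
[col 4] GJMNY: children G:{G}, JMNY:{C,T} ∪→ {C,G,T}; cost 1
[col 4] GJMNYZ: children GJMNY:{C,G,T}, Z:{G} ∩→ {G}; cost 0
[col 5] JN: children J:{T}, N:{A} ∪→ {A,T}; cost 1
[col 5] JNY: children JN:{A,T}, Y:{C} ∪→ {A,C,T}; cost 1
[col 5] JMNY: children JNY:{A,C,T}, M:{T} ∩→ {T}; cost 0
[col 5] GJMNY: children G:{C}, JMNY:{T} ∪→ {C,T}; cost 1
[col 5] GJMNYZ: children GJMNY:{C,T}, Z:{C} ∩→ {C}; cost 0
[col 6] JN: children J:{A}, N:{G} ∪→ {A,G}; cost 1
[col 6] JNY: children JN:{A,G}, Y:{C} ∪→ {A,C,G}; cost 1
[col 6] JMNY: children JNY:{A,C,G}, M:{G} ∩→ {G}; cost 0
[col 6] GJMNY: children G:{G}, JMNY:{G} ∩→ {G}; cost 0
[col 6] GJMNYZ: children GJMNY:{G}, Z:{G} ∩→ {G}; cost 0
per-site changes: [2, 3, 4, 3, 3, 3, 2]; total = 20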